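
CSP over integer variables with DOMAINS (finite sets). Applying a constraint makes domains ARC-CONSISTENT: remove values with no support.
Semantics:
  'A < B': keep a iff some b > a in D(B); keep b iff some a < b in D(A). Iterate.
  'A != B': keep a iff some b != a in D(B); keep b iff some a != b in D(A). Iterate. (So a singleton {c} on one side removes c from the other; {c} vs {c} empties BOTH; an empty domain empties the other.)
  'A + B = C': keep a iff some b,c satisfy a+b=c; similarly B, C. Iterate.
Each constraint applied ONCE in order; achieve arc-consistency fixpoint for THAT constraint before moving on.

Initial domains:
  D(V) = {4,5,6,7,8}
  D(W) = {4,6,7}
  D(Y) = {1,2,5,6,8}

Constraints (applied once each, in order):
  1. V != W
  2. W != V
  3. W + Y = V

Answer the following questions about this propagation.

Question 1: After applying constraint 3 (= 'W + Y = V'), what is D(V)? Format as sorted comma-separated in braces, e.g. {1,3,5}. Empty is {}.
Constraint 1 (V != W) on D(V)={4,5,6,7,8} D(W)={4,6,7}: no change
Constraint 2 (W != V) on D(W)={4,6,7} D(V)={4,5,6,7,8}: no change
Constraint 3 (W + Y = V) on D(W)={4,6,7} D(Y)={1,2,5,6,8} D(V)={4,5,6,7,8}: Y {1,2,5,6,8}->{1,2}; V {4,5,6,7,8}->{5,6,7,8}
So after constraint 3: D(V) = {5,6,7,8}

Answer: {5,6,7,8}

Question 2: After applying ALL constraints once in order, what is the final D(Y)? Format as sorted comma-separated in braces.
Answer: {1,2}

Derivation:
Constraint 1 (V != W) on D(V)={4,5,6,7,8} D(W)={4,6,7}: no change
Constraint 2 (W != V) on D(W)={4,6,7} D(V)={4,5,6,7,8}: no change
Constraint 3 (W + Y = V) on D(W)={4,6,7} D(Y)={1,2,5,6,8} D(V)={4,5,6,7,8}: Y {1,2,5,6,8}->{1,2}; V {4,5,6,7,8}->{5,6,7,8}
So after all 3 constraints: D(Y) = {1,2}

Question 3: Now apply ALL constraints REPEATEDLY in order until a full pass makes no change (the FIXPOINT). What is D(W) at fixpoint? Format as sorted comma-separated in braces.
pass 0 (initial): D(W)={4,6,7}
pass 1: V {4,5,6,7,8}->{5,6,7,8}; Y {1,2,5,6,8}->{1,2}
pass 2: no change
Fixpoint after 2 passes: D(W) = {4,6,7}

Answer: {4,6,7}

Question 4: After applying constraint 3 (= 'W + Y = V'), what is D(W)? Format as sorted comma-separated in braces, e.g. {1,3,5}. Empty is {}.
Answer: {4,6,7}

Derivation:
Constraint 1 (V != W) on D(V)={4,5,6,7,8} D(W)={4,6,7}: no change
Constraint 2 (W != V) on D(W)={4,6,7} D(V)={4,5,6,7,8}: no change
Constraint 3 (W + Y = V) on D(W)={4,6,7} D(Y)={1,2,5,6,8} D(V)={4,5,6,7,8}: Y {1,2,5,6,8}->{1,2}; V {4,5,6,7,8}->{5,6,7,8}
So after constraint 3: D(W) = {4,6,7}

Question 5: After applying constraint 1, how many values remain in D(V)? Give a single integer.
Answer: 5

Derivation:
Constraint 1 (V != W) on D(V)={4,5,6,7,8} D(W)={4,6,7}: no change
So after constraint 1: D(V)={4,5,6,7,8}, size = 5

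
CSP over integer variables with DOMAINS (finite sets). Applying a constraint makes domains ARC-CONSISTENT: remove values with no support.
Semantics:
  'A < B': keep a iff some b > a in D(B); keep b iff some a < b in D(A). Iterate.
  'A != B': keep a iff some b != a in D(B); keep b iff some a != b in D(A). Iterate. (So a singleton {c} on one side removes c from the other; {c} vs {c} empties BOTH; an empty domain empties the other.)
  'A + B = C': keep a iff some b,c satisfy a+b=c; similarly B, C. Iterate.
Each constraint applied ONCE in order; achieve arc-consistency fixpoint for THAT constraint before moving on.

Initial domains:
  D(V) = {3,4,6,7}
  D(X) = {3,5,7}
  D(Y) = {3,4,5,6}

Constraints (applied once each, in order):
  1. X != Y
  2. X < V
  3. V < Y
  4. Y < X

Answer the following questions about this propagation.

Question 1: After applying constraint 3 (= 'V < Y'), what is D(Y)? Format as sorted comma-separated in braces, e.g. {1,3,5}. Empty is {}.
Constraint 1 (X != Y) on D(X)={3,5,7} D(Y)={3,4,5,6}: no change
Constraint 2 (X < V) on D(X)={3,5,7} D(V)={3,4,6,7}: X {3,5,7}->{3,5}; V {3,4,6,7}->{4,6,7}
Constraint 3 (V < Y) on D(V)={4,6,7} D(Y)={3,4,5,6}: V {4,6,7}->{4}; Y {3,4,5,6}->{5,6}
So after constraint 3: D(Y) = {5,6}

Answer: {5,6}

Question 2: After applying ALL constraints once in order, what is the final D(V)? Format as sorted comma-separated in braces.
Constraint 1 (X != Y) on D(X)={3,5,7} D(Y)={3,4,5,6}: no change
Constraint 2 (X < V) on D(X)={3,5,7} D(V)={3,4,6,7}: X {3,5,7}->{3,5}; V {3,4,6,7}->{4,6,7}
Constraint 3 (V < Y) on D(V)={4,6,7} D(Y)={3,4,5,6}: V {4,6,7}->{4}; Y {3,4,5,6}->{5,6}
Constraint 4 (Y < X) on D(Y)={5,6} D(X)={3,5}: Y {5,6}->{}; X {3,5}->{}
So after all 4 constraints: D(V) = {4}

Answer: {4}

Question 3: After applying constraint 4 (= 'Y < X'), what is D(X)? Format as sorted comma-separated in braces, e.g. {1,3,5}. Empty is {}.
Constraint 1 (X != Y) on D(X)={3,5,7} D(Y)={3,4,5,6}: no change
Constraint 2 (X < V) on D(X)={3,5,7} D(V)={3,4,6,7}: X {3,5,7}->{3,5}; V {3,4,6,7}->{4,6,7}
Constraint 3 (V < Y) on D(V)={4,6,7} D(Y)={3,4,5,6}: V {4,6,7}->{4}; Y {3,4,5,6}->{5,6}
Constraint 4 (Y < X) on D(Y)={5,6} D(X)={3,5}: Y {5,6}->{}; X {3,5}->{}
So after constraint 4: D(X) = {}

Answer: {}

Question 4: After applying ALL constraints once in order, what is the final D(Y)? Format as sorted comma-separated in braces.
Constraint 1 (X != Y) on D(X)={3,5,7} D(Y)={3,4,5,6}: no change
Constraint 2 (X < V) on D(X)={3,5,7} D(V)={3,4,6,7}: X {3,5,7}->{3,5}; V {3,4,6,7}->{4,6,7}
Constraint 3 (V < Y) on D(V)={4,6,7} D(Y)={3,4,5,6}: V {4,6,7}->{4}; Y {3,4,5,6}->{5,6}
Constraint 4 (Y < X) on D(Y)={5,6} D(X)={3,5}: Y {5,6}->{}; X {3,5}->{}
So after all 4 constraints: D(Y) = {}

Answer: {}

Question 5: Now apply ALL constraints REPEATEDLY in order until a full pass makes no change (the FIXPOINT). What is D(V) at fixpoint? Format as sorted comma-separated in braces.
pass 0 (initial): D(V)={3,4,6,7}
pass 1: V {3,4,6,7}->{4}; X {3,5,7}->{}; Y {3,4,5,6}->{}
pass 2: V {4}->{}
pass 3: no change
Fixpoint after 3 passes: D(V) = {}

Answer: {}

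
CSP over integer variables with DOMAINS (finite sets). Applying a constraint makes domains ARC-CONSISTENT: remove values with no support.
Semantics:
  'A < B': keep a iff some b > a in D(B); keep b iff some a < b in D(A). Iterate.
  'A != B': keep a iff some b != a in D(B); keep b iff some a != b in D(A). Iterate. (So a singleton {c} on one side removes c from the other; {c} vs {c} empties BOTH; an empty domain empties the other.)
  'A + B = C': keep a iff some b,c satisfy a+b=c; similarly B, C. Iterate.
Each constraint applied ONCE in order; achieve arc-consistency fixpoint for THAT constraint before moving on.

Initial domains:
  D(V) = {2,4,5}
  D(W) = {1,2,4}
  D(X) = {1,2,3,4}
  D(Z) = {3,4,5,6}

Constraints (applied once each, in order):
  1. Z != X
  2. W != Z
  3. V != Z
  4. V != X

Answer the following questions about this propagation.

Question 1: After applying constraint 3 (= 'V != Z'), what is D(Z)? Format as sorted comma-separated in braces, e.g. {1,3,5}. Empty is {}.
Answer: {3,4,5,6}

Derivation:
Constraint 1 (Z != X) on D(Z)={3,4,5,6} D(X)={1,2,3,4}: no change
Constraint 2 (W != Z) on D(W)={1,2,4} D(Z)={3,4,5,6}: no change
Constraint 3 (V != Z) on D(V)={2,4,5} D(Z)={3,4,5,6}: no change
So after constraint 3: D(Z) = {3,4,5,6}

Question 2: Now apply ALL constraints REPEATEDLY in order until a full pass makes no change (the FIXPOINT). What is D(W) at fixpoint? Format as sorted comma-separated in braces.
Answer: {1,2,4}

Derivation:
pass 0 (initial): D(W)={1,2,4}
pass 1: no change
Fixpoint after 1 passes: D(W) = {1,2,4}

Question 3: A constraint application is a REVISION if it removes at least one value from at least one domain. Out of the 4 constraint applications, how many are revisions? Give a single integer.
Constraint 1 (Z != X) on D(Z)={3,4,5,6} D(X)={1,2,3,4}: no change => not a revision
Constraint 2 (W != Z) on D(W)={1,2,4} D(Z)={3,4,5,6}: no change => not a revision
Constraint 3 (V != Z) on D(V)={2,4,5} D(Z)={3,4,5,6}: no change => not a revision
Constraint 4 (V != X) on D(V)={2,4,5} D(X)={1,2,3,4}: no change => not a revision
Total revisions = 0

Answer: 0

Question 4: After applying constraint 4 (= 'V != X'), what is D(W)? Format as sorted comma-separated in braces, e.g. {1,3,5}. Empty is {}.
Constraint 1 (Z != X) on D(Z)={3,4,5,6} D(X)={1,2,3,4}: no change
Constraint 2 (W != Z) on D(W)={1,2,4} D(Z)={3,4,5,6}: no change
Constraint 3 (V != Z) on D(V)={2,4,5} D(Z)={3,4,5,6}: no change
Constraint 4 (V != X) on D(V)={2,4,5} D(X)={1,2,3,4}: no change
So after constraint 4: D(W) = {1,2,4}

Answer: {1,2,4}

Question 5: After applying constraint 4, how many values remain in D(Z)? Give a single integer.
Answer: 4

Derivation:
Constraint 1 (Z != X) on D(Z)={3,4,5,6} D(X)={1,2,3,4}: no change
Constraint 2 (W != Z) on D(W)={1,2,4} D(Z)={3,4,5,6}: no change
Constraint 3 (V != Z) on D(V)={2,4,5} D(Z)={3,4,5,6}: no change
Constraint 4 (V != X) on D(V)={2,4,5} D(X)={1,2,3,4}: no change
So after constraint 4: D(Z)={3,4,5,6}, size = 4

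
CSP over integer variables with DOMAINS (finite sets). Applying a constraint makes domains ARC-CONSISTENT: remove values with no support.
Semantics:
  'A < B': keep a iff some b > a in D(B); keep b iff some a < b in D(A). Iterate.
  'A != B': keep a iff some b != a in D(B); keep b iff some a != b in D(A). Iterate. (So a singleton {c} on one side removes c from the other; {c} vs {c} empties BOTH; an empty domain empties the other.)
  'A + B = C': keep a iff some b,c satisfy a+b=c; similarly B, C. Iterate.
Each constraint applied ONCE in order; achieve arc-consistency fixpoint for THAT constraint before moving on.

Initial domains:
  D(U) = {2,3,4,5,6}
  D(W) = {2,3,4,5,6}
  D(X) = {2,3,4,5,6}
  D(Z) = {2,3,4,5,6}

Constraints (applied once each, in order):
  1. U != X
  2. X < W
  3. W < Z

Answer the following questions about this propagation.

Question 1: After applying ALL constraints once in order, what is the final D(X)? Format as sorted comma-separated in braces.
Answer: {2,3,4,5}

Derivation:
Constraint 1 (U != X) on D(U)={2,3,4,5,6} D(X)={2,3,4,5,6}: no change
Constraint 2 (X < W) on D(X)={2,3,4,5,6} D(W)={2,3,4,5,6}: X {2,3,4,5,6}->{2,3,4,5}; W {2,3,4,5,6}->{3,4,5,6}
Constraint 3 (W < Z) on D(W)={3,4,5,6} D(Z)={2,3,4,5,6}: W {3,4,5,6}->{3,4,5}; Z {2,3,4,5,6}->{4,5,6}
So after all 3 constraints: D(X) = {2,3,4,5}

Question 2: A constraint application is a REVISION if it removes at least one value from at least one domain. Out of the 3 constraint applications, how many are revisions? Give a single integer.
Constraint 1 (U != X) on D(U)={2,3,4,5,6} D(X)={2,3,4,5,6}: no change => not a revision
Constraint 2 (X < W) on D(X)={2,3,4,5,6} D(W)={2,3,4,5,6}: X {2,3,4,5,6}->{2,3,4,5}; W {2,3,4,5,6}->{3,4,5,6} => REVISION
Constraint 3 (W < Z) on D(W)={3,4,5,6} D(Z)={2,3,4,5,6}: W {3,4,5,6}->{3,4,5}; Z {2,3,4,5,6}->{4,5,6} => REVISION
Total revisions = 2

Answer: 2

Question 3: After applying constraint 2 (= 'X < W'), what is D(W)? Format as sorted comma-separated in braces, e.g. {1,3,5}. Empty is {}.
Answer: {3,4,5,6}

Derivation:
Constraint 1 (U != X) on D(U)={2,3,4,5,6} D(X)={2,3,4,5,6}: no change
Constraint 2 (X < W) on D(X)={2,3,4,5,6} D(W)={2,3,4,5,6}: X {2,3,4,5,6}->{2,3,4,5}; W {2,3,4,5,6}->{3,4,5,6}
So after constraint 2: D(W) = {3,4,5,6}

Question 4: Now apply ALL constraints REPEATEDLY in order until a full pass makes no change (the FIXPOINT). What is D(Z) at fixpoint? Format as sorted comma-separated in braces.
Answer: {4,5,6}

Derivation:
pass 0 (initial): D(Z)={2,3,4,5,6}
pass 1: W {2,3,4,5,6}->{3,4,5}; X {2,3,4,5,6}->{2,3,4,5}; Z {2,3,4,5,6}->{4,5,6}
pass 2: X {2,3,4,5}->{2,3,4}
pass 3: no change
Fixpoint after 3 passes: D(Z) = {4,5,6}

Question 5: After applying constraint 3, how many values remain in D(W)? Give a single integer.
Constraint 1 (U != X) on D(U)={2,3,4,5,6} D(X)={2,3,4,5,6}: no change
Constraint 2 (X < W) on D(X)={2,3,4,5,6} D(W)={2,3,4,5,6}: X {2,3,4,5,6}->{2,3,4,5}; W {2,3,4,5,6}->{3,4,5,6}
Constraint 3 (W < Z) on D(W)={3,4,5,6} D(Z)={2,3,4,5,6}: W {3,4,5,6}->{3,4,5}; Z {2,3,4,5,6}->{4,5,6}
So after constraint 3: D(W)={3,4,5}, size = 3

Answer: 3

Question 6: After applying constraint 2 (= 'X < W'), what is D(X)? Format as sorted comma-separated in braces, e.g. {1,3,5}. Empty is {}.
Constraint 1 (U != X) on D(U)={2,3,4,5,6} D(X)={2,3,4,5,6}: no change
Constraint 2 (X < W) on D(X)={2,3,4,5,6} D(W)={2,3,4,5,6}: X {2,3,4,5,6}->{2,3,4,5}; W {2,3,4,5,6}->{3,4,5,6}
So after constraint 2: D(X) = {2,3,4,5}

Answer: {2,3,4,5}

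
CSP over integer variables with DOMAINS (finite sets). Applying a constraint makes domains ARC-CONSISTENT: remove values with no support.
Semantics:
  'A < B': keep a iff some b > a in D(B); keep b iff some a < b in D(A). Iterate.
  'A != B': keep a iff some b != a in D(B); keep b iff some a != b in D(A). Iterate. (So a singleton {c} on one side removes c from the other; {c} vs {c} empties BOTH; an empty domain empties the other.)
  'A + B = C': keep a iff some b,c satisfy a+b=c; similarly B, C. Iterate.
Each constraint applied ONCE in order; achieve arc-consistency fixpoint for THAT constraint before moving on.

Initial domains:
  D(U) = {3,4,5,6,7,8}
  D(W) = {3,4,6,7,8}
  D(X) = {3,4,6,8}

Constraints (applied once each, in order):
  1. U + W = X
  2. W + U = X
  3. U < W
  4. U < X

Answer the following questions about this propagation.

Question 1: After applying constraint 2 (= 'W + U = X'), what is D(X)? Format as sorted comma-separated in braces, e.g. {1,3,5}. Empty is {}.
Answer: {6,8}

Derivation:
Constraint 1 (U + W = X) on D(U)={3,4,5,6,7,8} D(W)={3,4,6,7,8} D(X)={3,4,6,8}: U {3,4,5,6,7,8}->{3,4,5}; W {3,4,6,7,8}->{3,4}; X {3,4,6,8}->{6,8}
Constraint 2 (W + U = X) on D(W)={3,4} D(U)={3,4,5} D(X)={6,8}: no change
So after constraint 2: D(X) = {6,8}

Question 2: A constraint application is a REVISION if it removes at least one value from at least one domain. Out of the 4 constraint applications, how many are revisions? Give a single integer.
Constraint 1 (U + W = X) on D(U)={3,4,5,6,7,8} D(W)={3,4,6,7,8} D(X)={3,4,6,8}: U {3,4,5,6,7,8}->{3,4,5}; W {3,4,6,7,8}->{3,4}; X {3,4,6,8}->{6,8} => REVISION
Constraint 2 (W + U = X) on D(W)={3,4} D(U)={3,4,5} D(X)={6,8}: no change => not a revision
Constraint 3 (U < W) on D(U)={3,4,5} D(W)={3,4}: U {3,4,5}->{3}; W {3,4}->{4} => REVISION
Constraint 4 (U < X) on D(U)={3} D(X)={6,8}: no change => not a revision
Total revisions = 2

Answer: 2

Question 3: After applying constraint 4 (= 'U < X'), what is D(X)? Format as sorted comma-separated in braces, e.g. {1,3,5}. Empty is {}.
Constraint 1 (U + W = X) on D(U)={3,4,5,6,7,8} D(W)={3,4,6,7,8} D(X)={3,4,6,8}: U {3,4,5,6,7,8}->{3,4,5}; W {3,4,6,7,8}->{3,4}; X {3,4,6,8}->{6,8}
Constraint 2 (W + U = X) on D(W)={3,4} D(U)={3,4,5} D(X)={6,8}: no change
Constraint 3 (U < W) on D(U)={3,4,5} D(W)={3,4}: U {3,4,5}->{3}; W {3,4}->{4}
Constraint 4 (U < X) on D(U)={3} D(X)={6,8}: no change
So after constraint 4: D(X) = {6,8}

Answer: {6,8}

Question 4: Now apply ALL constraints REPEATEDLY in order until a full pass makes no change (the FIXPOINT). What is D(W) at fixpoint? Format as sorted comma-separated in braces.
Answer: {}

Derivation:
pass 0 (initial): D(W)={3,4,6,7,8}
pass 1: U {3,4,5,6,7,8}->{3}; W {3,4,6,7,8}->{4}; X {3,4,6,8}->{6,8}
pass 2: U {3}->{}; W {4}->{}; X {6,8}->{}
pass 3: no change
Fixpoint after 3 passes: D(W) = {}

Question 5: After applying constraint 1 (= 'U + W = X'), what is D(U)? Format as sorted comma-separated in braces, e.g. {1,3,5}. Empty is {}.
Constraint 1 (U + W = X) on D(U)={3,4,5,6,7,8} D(W)={3,4,6,7,8} D(X)={3,4,6,8}: U {3,4,5,6,7,8}->{3,4,5}; W {3,4,6,7,8}->{3,4}; X {3,4,6,8}->{6,8}
So after constraint 1: D(U) = {3,4,5}

Answer: {3,4,5}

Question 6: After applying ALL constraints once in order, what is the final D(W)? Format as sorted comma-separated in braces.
Answer: {4}

Derivation:
Constraint 1 (U + W = X) on D(U)={3,4,5,6,7,8} D(W)={3,4,6,7,8} D(X)={3,4,6,8}: U {3,4,5,6,7,8}->{3,4,5}; W {3,4,6,7,8}->{3,4}; X {3,4,6,8}->{6,8}
Constraint 2 (W + U = X) on D(W)={3,4} D(U)={3,4,5} D(X)={6,8}: no change
Constraint 3 (U < W) on D(U)={3,4,5} D(W)={3,4}: U {3,4,5}->{3}; W {3,4}->{4}
Constraint 4 (U < X) on D(U)={3} D(X)={6,8}: no change
So after all 4 constraints: D(W) = {4}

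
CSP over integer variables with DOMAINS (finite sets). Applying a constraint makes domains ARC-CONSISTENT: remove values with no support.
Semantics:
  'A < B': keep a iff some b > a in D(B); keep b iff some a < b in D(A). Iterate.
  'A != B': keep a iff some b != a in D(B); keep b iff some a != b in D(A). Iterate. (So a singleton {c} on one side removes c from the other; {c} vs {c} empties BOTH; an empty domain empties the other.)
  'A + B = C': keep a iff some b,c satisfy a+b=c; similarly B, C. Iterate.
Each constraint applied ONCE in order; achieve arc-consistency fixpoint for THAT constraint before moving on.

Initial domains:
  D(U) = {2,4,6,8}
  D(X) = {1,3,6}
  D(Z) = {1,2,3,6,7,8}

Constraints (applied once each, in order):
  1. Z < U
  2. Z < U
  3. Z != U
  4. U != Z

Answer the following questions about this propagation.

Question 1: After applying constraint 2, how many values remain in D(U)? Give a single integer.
Answer: 4

Derivation:
Constraint 1 (Z < U) on D(Z)={1,2,3,6,7,8} D(U)={2,4,6,8}: Z {1,2,3,6,7,8}->{1,2,3,6,7}
Constraint 2 (Z < U) on D(Z)={1,2,3,6,7} D(U)={2,4,6,8}: no change
So after constraint 2: D(U)={2,4,6,8}, size = 4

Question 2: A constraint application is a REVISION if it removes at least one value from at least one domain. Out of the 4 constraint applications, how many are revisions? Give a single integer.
Answer: 1

Derivation:
Constraint 1 (Z < U) on D(Z)={1,2,3,6,7,8} D(U)={2,4,6,8}: Z {1,2,3,6,7,8}->{1,2,3,6,7} => REVISION
Constraint 2 (Z < U) on D(Z)={1,2,3,6,7} D(U)={2,4,6,8}: no change => not a revision
Constraint 3 (Z != U) on D(Z)={1,2,3,6,7} D(U)={2,4,6,8}: no change => not a revision
Constraint 4 (U != Z) on D(U)={2,4,6,8} D(Z)={1,2,3,6,7}: no change => not a revision
Total revisions = 1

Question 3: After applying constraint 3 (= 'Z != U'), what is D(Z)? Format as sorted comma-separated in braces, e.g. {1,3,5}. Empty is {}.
Constraint 1 (Z < U) on D(Z)={1,2,3,6,7,8} D(U)={2,4,6,8}: Z {1,2,3,6,7,8}->{1,2,3,6,7}
Constraint 2 (Z < U) on D(Z)={1,2,3,6,7} D(U)={2,4,6,8}: no change
Constraint 3 (Z != U) on D(Z)={1,2,3,6,7} D(U)={2,4,6,8}: no change
So after constraint 3: D(Z) = {1,2,3,6,7}

Answer: {1,2,3,6,7}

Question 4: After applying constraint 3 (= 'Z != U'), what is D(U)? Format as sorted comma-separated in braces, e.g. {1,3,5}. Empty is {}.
Constraint 1 (Z < U) on D(Z)={1,2,3,6,7,8} D(U)={2,4,6,8}: Z {1,2,3,6,7,8}->{1,2,3,6,7}
Constraint 2 (Z < U) on D(Z)={1,2,3,6,7} D(U)={2,4,6,8}: no change
Constraint 3 (Z != U) on D(Z)={1,2,3,6,7} D(U)={2,4,6,8}: no change
So after constraint 3: D(U) = {2,4,6,8}

Answer: {2,4,6,8}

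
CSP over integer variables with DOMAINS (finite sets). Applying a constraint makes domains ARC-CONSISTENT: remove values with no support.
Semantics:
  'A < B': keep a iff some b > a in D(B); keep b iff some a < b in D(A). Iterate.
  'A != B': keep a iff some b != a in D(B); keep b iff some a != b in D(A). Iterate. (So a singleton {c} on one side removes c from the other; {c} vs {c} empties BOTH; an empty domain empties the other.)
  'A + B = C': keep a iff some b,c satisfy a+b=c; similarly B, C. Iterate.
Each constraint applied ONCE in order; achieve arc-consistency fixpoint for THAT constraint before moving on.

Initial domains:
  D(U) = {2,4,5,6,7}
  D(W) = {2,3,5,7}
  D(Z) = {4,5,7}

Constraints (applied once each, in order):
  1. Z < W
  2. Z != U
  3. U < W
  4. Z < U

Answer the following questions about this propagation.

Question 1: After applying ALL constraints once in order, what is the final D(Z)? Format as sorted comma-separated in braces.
Constraint 1 (Z < W) on D(Z)={4,5,7} D(W)={2,3,5,7}: Z {4,5,7}->{4,5}; W {2,3,5,7}->{5,7}
Constraint 2 (Z != U) on D(Z)={4,5} D(U)={2,4,5,6,7}: no change
Constraint 3 (U < W) on D(U)={2,4,5,6,7} D(W)={5,7}: U {2,4,5,6,7}->{2,4,5,6}
Constraint 4 (Z < U) on D(Z)={4,5} D(U)={2,4,5,6}: U {2,4,5,6}->{5,6}
So after all 4 constraints: D(Z) = {4,5}

Answer: {4,5}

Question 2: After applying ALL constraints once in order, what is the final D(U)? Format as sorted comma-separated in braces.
Answer: {5,6}

Derivation:
Constraint 1 (Z < W) on D(Z)={4,5,7} D(W)={2,3,5,7}: Z {4,5,7}->{4,5}; W {2,3,5,7}->{5,7}
Constraint 2 (Z != U) on D(Z)={4,5} D(U)={2,4,5,6,7}: no change
Constraint 3 (U < W) on D(U)={2,4,5,6,7} D(W)={5,7}: U {2,4,5,6,7}->{2,4,5,6}
Constraint 4 (Z < U) on D(Z)={4,5} D(U)={2,4,5,6}: U {2,4,5,6}->{5,6}
So after all 4 constraints: D(U) = {5,6}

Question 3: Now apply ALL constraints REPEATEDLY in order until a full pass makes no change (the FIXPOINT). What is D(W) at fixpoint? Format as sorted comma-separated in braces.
pass 0 (initial): D(W)={2,3,5,7}
pass 1: U {2,4,5,6,7}->{5,6}; W {2,3,5,7}->{5,7}; Z {4,5,7}->{4,5}
pass 2: W {5,7}->{7}
pass 3: no change
Fixpoint after 3 passes: D(W) = {7}

Answer: {7}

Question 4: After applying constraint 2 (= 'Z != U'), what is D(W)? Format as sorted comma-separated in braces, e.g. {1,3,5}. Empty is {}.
Answer: {5,7}

Derivation:
Constraint 1 (Z < W) on D(Z)={4,5,7} D(W)={2,3,5,7}: Z {4,5,7}->{4,5}; W {2,3,5,7}->{5,7}
Constraint 2 (Z != U) on D(Z)={4,5} D(U)={2,4,5,6,7}: no change
So after constraint 2: D(W) = {5,7}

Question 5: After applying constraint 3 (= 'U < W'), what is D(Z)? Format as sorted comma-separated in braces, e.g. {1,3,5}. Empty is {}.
Constraint 1 (Z < W) on D(Z)={4,5,7} D(W)={2,3,5,7}: Z {4,5,7}->{4,5}; W {2,3,5,7}->{5,7}
Constraint 2 (Z != U) on D(Z)={4,5} D(U)={2,4,5,6,7}: no change
Constraint 3 (U < W) on D(U)={2,4,5,6,7} D(W)={5,7}: U {2,4,5,6,7}->{2,4,5,6}
So after constraint 3: D(Z) = {4,5}

Answer: {4,5}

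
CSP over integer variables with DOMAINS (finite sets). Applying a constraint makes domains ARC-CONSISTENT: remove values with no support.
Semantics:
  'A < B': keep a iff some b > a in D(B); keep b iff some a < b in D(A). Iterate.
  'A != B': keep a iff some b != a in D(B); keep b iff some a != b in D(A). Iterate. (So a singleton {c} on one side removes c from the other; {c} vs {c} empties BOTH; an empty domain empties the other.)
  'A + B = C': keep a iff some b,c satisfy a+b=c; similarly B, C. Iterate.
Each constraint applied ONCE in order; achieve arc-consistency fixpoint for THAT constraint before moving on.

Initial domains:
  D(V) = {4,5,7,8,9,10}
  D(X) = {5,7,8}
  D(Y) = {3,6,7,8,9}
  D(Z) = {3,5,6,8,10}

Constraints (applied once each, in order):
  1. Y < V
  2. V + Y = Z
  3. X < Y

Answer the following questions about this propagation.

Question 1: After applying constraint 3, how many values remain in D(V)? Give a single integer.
Answer: 3

Derivation:
Constraint 1 (Y < V) on D(Y)={3,6,7,8,9} D(V)={4,5,7,8,9,10}: no change
Constraint 2 (V + Y = Z) on D(V)={4,5,7,8,9,10} D(Y)={3,6,7,8,9} D(Z)={3,5,6,8,10}: V {4,5,7,8,9,10}->{4,5,7}; Y {3,6,7,8,9}->{3,6}; Z {3,5,6,8,10}->{8,10}
Constraint 3 (X < Y) on D(X)={5,7,8} D(Y)={3,6}: X {5,7,8}->{5}; Y {3,6}->{6}
So after constraint 3: D(V)={4,5,7}, size = 3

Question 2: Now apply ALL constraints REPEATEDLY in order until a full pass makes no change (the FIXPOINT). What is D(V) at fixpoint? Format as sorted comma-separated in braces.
Answer: {}

Derivation:
pass 0 (initial): D(V)={4,5,7,8,9,10}
pass 1: V {4,5,7,8,9,10}->{4,5,7}; X {5,7,8}->{5}; Y {3,6,7,8,9}->{6}; Z {3,5,6,8,10}->{8,10}
pass 2: V {4,5,7}->{}; X {5}->{}; Y {6}->{}; Z {8,10}->{}
pass 3: no change
Fixpoint after 3 passes: D(V) = {}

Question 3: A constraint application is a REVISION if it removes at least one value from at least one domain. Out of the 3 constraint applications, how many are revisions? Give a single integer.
Answer: 2

Derivation:
Constraint 1 (Y < V) on D(Y)={3,6,7,8,9} D(V)={4,5,7,8,9,10}: no change => not a revision
Constraint 2 (V + Y = Z) on D(V)={4,5,7,8,9,10} D(Y)={3,6,7,8,9} D(Z)={3,5,6,8,10}: V {4,5,7,8,9,10}->{4,5,7}; Y {3,6,7,8,9}->{3,6}; Z {3,5,6,8,10}->{8,10} => REVISION
Constraint 3 (X < Y) on D(X)={5,7,8} D(Y)={3,6}: X {5,7,8}->{5}; Y {3,6}->{6} => REVISION
Total revisions = 2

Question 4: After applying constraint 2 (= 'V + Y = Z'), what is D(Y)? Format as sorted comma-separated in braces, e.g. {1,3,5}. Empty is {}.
Constraint 1 (Y < V) on D(Y)={3,6,7,8,9} D(V)={4,5,7,8,9,10}: no change
Constraint 2 (V + Y = Z) on D(V)={4,5,7,8,9,10} D(Y)={3,6,7,8,9} D(Z)={3,5,6,8,10}: V {4,5,7,8,9,10}->{4,5,7}; Y {3,6,7,8,9}->{3,6}; Z {3,5,6,8,10}->{8,10}
So after constraint 2: D(Y) = {3,6}

Answer: {3,6}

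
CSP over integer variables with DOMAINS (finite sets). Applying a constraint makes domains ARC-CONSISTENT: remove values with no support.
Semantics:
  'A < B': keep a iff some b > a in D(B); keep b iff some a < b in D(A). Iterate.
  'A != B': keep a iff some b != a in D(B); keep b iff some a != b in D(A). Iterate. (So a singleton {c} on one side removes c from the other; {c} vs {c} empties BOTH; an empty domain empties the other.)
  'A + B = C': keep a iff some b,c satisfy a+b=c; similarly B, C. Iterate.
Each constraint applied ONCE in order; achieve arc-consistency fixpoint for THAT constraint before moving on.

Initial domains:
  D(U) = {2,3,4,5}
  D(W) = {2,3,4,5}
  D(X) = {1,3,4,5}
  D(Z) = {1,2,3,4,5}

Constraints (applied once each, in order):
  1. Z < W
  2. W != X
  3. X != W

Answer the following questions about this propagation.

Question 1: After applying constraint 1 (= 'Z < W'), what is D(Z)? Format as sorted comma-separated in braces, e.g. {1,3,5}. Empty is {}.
Answer: {1,2,3,4}

Derivation:
Constraint 1 (Z < W) on D(Z)={1,2,3,4,5} D(W)={2,3,4,5}: Z {1,2,3,4,5}->{1,2,3,4}
So after constraint 1: D(Z) = {1,2,3,4}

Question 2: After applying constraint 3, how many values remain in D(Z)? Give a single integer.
Answer: 4

Derivation:
Constraint 1 (Z < W) on D(Z)={1,2,3,4,5} D(W)={2,3,4,5}: Z {1,2,3,4,5}->{1,2,3,4}
Constraint 2 (W != X) on D(W)={2,3,4,5} D(X)={1,3,4,5}: no change
Constraint 3 (X != W) on D(X)={1,3,4,5} D(W)={2,3,4,5}: no change
So after constraint 3: D(Z)={1,2,3,4}, size = 4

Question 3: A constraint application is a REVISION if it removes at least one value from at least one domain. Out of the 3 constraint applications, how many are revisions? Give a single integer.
Constraint 1 (Z < W) on D(Z)={1,2,3,4,5} D(W)={2,3,4,5}: Z {1,2,3,4,5}->{1,2,3,4} => REVISION
Constraint 2 (W != X) on D(W)={2,3,4,5} D(X)={1,3,4,5}: no change => not a revision
Constraint 3 (X != W) on D(X)={1,3,4,5} D(W)={2,3,4,5}: no change => not a revision
Total revisions = 1

Answer: 1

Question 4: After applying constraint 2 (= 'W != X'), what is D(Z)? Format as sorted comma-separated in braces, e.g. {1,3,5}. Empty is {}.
Answer: {1,2,3,4}

Derivation:
Constraint 1 (Z < W) on D(Z)={1,2,3,4,5} D(W)={2,3,4,5}: Z {1,2,3,4,5}->{1,2,3,4}
Constraint 2 (W != X) on D(W)={2,3,4,5} D(X)={1,3,4,5}: no change
So after constraint 2: D(Z) = {1,2,3,4}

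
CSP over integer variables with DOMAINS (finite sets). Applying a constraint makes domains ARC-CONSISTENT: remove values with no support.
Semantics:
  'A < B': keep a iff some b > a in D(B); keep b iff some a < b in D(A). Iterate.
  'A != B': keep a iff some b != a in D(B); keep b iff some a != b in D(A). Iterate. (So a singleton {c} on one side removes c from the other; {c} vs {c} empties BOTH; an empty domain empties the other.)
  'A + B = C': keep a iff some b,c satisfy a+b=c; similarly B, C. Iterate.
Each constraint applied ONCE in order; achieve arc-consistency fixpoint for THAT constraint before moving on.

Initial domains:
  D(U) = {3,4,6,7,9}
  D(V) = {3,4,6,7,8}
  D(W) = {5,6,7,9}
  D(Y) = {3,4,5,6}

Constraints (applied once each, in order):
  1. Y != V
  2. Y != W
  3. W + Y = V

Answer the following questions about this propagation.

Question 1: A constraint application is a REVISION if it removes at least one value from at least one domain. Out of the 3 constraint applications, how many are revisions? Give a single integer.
Constraint 1 (Y != V) on D(Y)={3,4,5,6} D(V)={3,4,6,7,8}: no change => not a revision
Constraint 2 (Y != W) on D(Y)={3,4,5,6} D(W)={5,6,7,9}: no change => not a revision
Constraint 3 (W + Y = V) on D(W)={5,6,7,9} D(Y)={3,4,5,6} D(V)={3,4,6,7,8}: W {5,6,7,9}->{5}; Y {3,4,5,6}->{3}; V {3,4,6,7,8}->{8} => REVISION
Total revisions = 1

Answer: 1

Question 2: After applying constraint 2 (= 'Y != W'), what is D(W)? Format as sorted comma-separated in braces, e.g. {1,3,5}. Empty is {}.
Constraint 1 (Y != V) on D(Y)={3,4,5,6} D(V)={3,4,6,7,8}: no change
Constraint 2 (Y != W) on D(Y)={3,4,5,6} D(W)={5,6,7,9}: no change
So after constraint 2: D(W) = {5,6,7,9}

Answer: {5,6,7,9}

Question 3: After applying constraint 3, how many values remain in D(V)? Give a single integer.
Answer: 1

Derivation:
Constraint 1 (Y != V) on D(Y)={3,4,5,6} D(V)={3,4,6,7,8}: no change
Constraint 2 (Y != W) on D(Y)={3,4,5,6} D(W)={5,6,7,9}: no change
Constraint 3 (W + Y = V) on D(W)={5,6,7,9} D(Y)={3,4,5,6} D(V)={3,4,6,7,8}: W {5,6,7,9}->{5}; Y {3,4,5,6}->{3}; V {3,4,6,7,8}->{8}
So after constraint 3: D(V)={8}, size = 1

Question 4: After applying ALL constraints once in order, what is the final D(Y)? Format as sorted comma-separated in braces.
Constraint 1 (Y != V) on D(Y)={3,4,5,6} D(V)={3,4,6,7,8}: no change
Constraint 2 (Y != W) on D(Y)={3,4,5,6} D(W)={5,6,7,9}: no change
Constraint 3 (W + Y = V) on D(W)={5,6,7,9} D(Y)={3,4,5,6} D(V)={3,4,6,7,8}: W {5,6,7,9}->{5}; Y {3,4,5,6}->{3}; V {3,4,6,7,8}->{8}
So after all 3 constraints: D(Y) = {3}

Answer: {3}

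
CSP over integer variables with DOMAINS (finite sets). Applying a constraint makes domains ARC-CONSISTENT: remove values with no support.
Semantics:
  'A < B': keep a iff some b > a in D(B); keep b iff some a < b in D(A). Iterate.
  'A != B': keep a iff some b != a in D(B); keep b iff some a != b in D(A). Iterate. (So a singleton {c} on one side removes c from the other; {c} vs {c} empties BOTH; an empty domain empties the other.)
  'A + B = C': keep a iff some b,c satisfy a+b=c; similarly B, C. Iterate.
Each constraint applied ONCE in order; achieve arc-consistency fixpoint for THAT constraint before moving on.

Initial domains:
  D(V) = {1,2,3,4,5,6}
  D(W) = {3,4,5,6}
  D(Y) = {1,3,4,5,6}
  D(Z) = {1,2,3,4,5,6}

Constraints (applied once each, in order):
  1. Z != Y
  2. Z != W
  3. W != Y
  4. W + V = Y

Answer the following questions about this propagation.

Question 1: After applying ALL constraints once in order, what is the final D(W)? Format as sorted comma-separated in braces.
Answer: {3,4,5}

Derivation:
Constraint 1 (Z != Y) on D(Z)={1,2,3,4,5,6} D(Y)={1,3,4,5,6}: no change
Constraint 2 (Z != W) on D(Z)={1,2,3,4,5,6} D(W)={3,4,5,6}: no change
Constraint 3 (W != Y) on D(W)={3,4,5,6} D(Y)={1,3,4,5,6}: no change
Constraint 4 (W + V = Y) on D(W)={3,4,5,6} D(V)={1,2,3,4,5,6} D(Y)={1,3,4,5,6}: W {3,4,5,6}->{3,4,5}; V {1,2,3,4,5,6}->{1,2,3}; Y {1,3,4,5,6}->{4,5,6}
So after all 4 constraints: D(W) = {3,4,5}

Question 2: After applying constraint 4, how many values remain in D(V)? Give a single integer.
Constraint 1 (Z != Y) on D(Z)={1,2,3,4,5,6} D(Y)={1,3,4,5,6}: no change
Constraint 2 (Z != W) on D(Z)={1,2,3,4,5,6} D(W)={3,4,5,6}: no change
Constraint 3 (W != Y) on D(W)={3,4,5,6} D(Y)={1,3,4,5,6}: no change
Constraint 4 (W + V = Y) on D(W)={3,4,5,6} D(V)={1,2,3,4,5,6} D(Y)={1,3,4,5,6}: W {3,4,5,6}->{3,4,5}; V {1,2,3,4,5,6}->{1,2,3}; Y {1,3,4,5,6}->{4,5,6}
So after constraint 4: D(V)={1,2,3}, size = 3

Answer: 3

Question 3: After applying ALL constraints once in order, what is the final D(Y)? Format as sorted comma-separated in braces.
Answer: {4,5,6}

Derivation:
Constraint 1 (Z != Y) on D(Z)={1,2,3,4,5,6} D(Y)={1,3,4,5,6}: no change
Constraint 2 (Z != W) on D(Z)={1,2,3,4,5,6} D(W)={3,4,5,6}: no change
Constraint 3 (W != Y) on D(W)={3,4,5,6} D(Y)={1,3,4,5,6}: no change
Constraint 4 (W + V = Y) on D(W)={3,4,5,6} D(V)={1,2,3,4,5,6} D(Y)={1,3,4,5,6}: W {3,4,5,6}->{3,4,5}; V {1,2,3,4,5,6}->{1,2,3}; Y {1,3,4,5,6}->{4,5,6}
So after all 4 constraints: D(Y) = {4,5,6}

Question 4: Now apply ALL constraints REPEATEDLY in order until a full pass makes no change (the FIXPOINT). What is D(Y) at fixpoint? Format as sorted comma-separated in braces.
Answer: {4,5,6}

Derivation:
pass 0 (initial): D(Y)={1,3,4,5,6}
pass 1: V {1,2,3,4,5,6}->{1,2,3}; W {3,4,5,6}->{3,4,5}; Y {1,3,4,5,6}->{4,5,6}
pass 2: no change
Fixpoint after 2 passes: D(Y) = {4,5,6}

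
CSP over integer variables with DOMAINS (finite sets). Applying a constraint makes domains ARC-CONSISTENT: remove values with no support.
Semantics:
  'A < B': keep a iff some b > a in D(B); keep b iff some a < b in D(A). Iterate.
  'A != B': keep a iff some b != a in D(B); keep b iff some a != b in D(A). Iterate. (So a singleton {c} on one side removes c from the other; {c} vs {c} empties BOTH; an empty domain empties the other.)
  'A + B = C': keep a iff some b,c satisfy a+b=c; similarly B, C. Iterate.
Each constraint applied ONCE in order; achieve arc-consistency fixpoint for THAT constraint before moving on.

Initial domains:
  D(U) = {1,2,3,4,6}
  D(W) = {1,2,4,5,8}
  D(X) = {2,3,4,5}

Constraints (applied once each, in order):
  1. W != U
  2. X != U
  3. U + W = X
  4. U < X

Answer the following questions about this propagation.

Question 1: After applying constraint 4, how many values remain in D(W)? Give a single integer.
Constraint 1 (W != U) on D(W)={1,2,4,5,8} D(U)={1,2,3,4,6}: no change
Constraint 2 (X != U) on D(X)={2,3,4,5} D(U)={1,2,3,4,6}: no change
Constraint 3 (U + W = X) on D(U)={1,2,3,4,6} D(W)={1,2,4,5,8} D(X)={2,3,4,5}: U {1,2,3,4,6}->{1,2,3,4}; W {1,2,4,5,8}->{1,2,4}
Constraint 4 (U < X) on D(U)={1,2,3,4} D(X)={2,3,4,5}: no change
So after constraint 4: D(W)={1,2,4}, size = 3

Answer: 3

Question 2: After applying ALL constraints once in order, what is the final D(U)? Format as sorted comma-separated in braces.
Answer: {1,2,3,4}

Derivation:
Constraint 1 (W != U) on D(W)={1,2,4,5,8} D(U)={1,2,3,4,6}: no change
Constraint 2 (X != U) on D(X)={2,3,4,5} D(U)={1,2,3,4,6}: no change
Constraint 3 (U + W = X) on D(U)={1,2,3,4,6} D(W)={1,2,4,5,8} D(X)={2,3,4,5}: U {1,2,3,4,6}->{1,2,3,4}; W {1,2,4,5,8}->{1,2,4}
Constraint 4 (U < X) on D(U)={1,2,3,4} D(X)={2,3,4,5}: no change
So after all 4 constraints: D(U) = {1,2,3,4}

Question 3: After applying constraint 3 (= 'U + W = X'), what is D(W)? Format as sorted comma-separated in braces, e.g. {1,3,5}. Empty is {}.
Constraint 1 (W != U) on D(W)={1,2,4,5,8} D(U)={1,2,3,4,6}: no change
Constraint 2 (X != U) on D(X)={2,3,4,5} D(U)={1,2,3,4,6}: no change
Constraint 3 (U + W = X) on D(U)={1,2,3,4,6} D(W)={1,2,4,5,8} D(X)={2,3,4,5}: U {1,2,3,4,6}->{1,2,3,4}; W {1,2,4,5,8}->{1,2,4}
So after constraint 3: D(W) = {1,2,4}

Answer: {1,2,4}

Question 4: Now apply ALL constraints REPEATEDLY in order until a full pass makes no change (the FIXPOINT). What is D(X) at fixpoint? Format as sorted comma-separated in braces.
pass 0 (initial): D(X)={2,3,4,5}
pass 1: U {1,2,3,4,6}->{1,2,3,4}; W {1,2,4,5,8}->{1,2,4}
pass 2: no change
Fixpoint after 2 passes: D(X) = {2,3,4,5}

Answer: {2,3,4,5}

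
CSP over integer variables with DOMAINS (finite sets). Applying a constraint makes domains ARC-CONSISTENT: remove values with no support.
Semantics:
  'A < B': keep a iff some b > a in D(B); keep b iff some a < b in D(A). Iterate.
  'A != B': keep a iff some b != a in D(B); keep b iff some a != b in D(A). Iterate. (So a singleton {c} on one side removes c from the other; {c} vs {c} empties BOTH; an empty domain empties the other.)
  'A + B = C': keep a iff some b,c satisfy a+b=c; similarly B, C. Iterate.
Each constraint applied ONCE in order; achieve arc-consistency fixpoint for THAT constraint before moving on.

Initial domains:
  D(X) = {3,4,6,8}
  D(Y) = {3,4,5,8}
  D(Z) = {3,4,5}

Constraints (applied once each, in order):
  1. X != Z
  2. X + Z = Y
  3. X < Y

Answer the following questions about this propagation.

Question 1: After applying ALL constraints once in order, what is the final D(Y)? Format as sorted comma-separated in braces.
Answer: {8}

Derivation:
Constraint 1 (X != Z) on D(X)={3,4,6,8} D(Z)={3,4,5}: no change
Constraint 2 (X + Z = Y) on D(X)={3,4,6,8} D(Z)={3,4,5} D(Y)={3,4,5,8}: X {3,4,6,8}->{3,4}; Z {3,4,5}->{4,5}; Y {3,4,5,8}->{8}
Constraint 3 (X < Y) on D(X)={3,4} D(Y)={8}: no change
So after all 3 constraints: D(Y) = {8}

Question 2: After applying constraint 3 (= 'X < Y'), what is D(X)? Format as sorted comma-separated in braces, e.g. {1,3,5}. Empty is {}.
Constraint 1 (X != Z) on D(X)={3,4,6,8} D(Z)={3,4,5}: no change
Constraint 2 (X + Z = Y) on D(X)={3,4,6,8} D(Z)={3,4,5} D(Y)={3,4,5,8}: X {3,4,6,8}->{3,4}; Z {3,4,5}->{4,5}; Y {3,4,5,8}->{8}
Constraint 3 (X < Y) on D(X)={3,4} D(Y)={8}: no change
So after constraint 3: D(X) = {3,4}

Answer: {3,4}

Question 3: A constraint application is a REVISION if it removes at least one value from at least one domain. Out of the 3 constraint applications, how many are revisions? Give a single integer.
Answer: 1

Derivation:
Constraint 1 (X != Z) on D(X)={3,4,6,8} D(Z)={3,4,5}: no change => not a revision
Constraint 2 (X + Z = Y) on D(X)={3,4,6,8} D(Z)={3,4,5} D(Y)={3,4,5,8}: X {3,4,6,8}->{3,4}; Z {3,4,5}->{4,5}; Y {3,4,5,8}->{8} => REVISION
Constraint 3 (X < Y) on D(X)={3,4} D(Y)={8}: no change => not a revision
Total revisions = 1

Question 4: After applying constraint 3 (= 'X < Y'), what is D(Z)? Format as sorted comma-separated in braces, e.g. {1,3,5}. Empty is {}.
Answer: {4,5}

Derivation:
Constraint 1 (X != Z) on D(X)={3,4,6,8} D(Z)={3,4,5}: no change
Constraint 2 (X + Z = Y) on D(X)={3,4,6,8} D(Z)={3,4,5} D(Y)={3,4,5,8}: X {3,4,6,8}->{3,4}; Z {3,4,5}->{4,5}; Y {3,4,5,8}->{8}
Constraint 3 (X < Y) on D(X)={3,4} D(Y)={8}: no change
So after constraint 3: D(Z) = {4,5}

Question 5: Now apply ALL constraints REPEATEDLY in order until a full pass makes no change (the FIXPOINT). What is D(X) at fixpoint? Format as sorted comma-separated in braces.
pass 0 (initial): D(X)={3,4,6,8}
pass 1: X {3,4,6,8}->{3,4}; Y {3,4,5,8}->{8}; Z {3,4,5}->{4,5}
pass 2: no change
Fixpoint after 2 passes: D(X) = {3,4}

Answer: {3,4}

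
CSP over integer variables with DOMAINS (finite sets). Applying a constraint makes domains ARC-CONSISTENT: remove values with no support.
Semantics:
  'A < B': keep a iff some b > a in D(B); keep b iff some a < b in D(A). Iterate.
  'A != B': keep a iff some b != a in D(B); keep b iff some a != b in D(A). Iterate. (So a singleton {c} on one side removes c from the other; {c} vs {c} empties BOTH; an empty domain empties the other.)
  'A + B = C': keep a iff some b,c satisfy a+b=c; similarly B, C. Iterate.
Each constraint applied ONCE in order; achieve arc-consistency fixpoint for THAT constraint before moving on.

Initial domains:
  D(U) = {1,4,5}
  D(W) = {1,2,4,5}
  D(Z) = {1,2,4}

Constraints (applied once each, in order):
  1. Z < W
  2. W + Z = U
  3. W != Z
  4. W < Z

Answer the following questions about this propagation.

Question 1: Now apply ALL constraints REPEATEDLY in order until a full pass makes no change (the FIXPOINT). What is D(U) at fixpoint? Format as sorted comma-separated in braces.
pass 0 (initial): D(U)={1,4,5}
pass 1: U {1,4,5}->{4,5}; W {1,2,4,5}->{}; Z {1,2,4}->{}
pass 2: U {4,5}->{}
pass 3: no change
Fixpoint after 3 passes: D(U) = {}

Answer: {}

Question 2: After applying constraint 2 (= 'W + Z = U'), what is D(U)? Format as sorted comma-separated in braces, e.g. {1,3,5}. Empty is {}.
Constraint 1 (Z < W) on D(Z)={1,2,4} D(W)={1,2,4,5}: W {1,2,4,5}->{2,4,5}
Constraint 2 (W + Z = U) on D(W)={2,4,5} D(Z)={1,2,4} D(U)={1,4,5}: W {2,4,5}->{2,4}; Z {1,2,4}->{1,2}; U {1,4,5}->{4,5}
So after constraint 2: D(U) = {4,5}

Answer: {4,5}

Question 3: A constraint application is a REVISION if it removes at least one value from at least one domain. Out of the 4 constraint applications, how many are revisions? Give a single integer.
Constraint 1 (Z < W) on D(Z)={1,2,4} D(W)={1,2,4,5}: W {1,2,4,5}->{2,4,5} => REVISION
Constraint 2 (W + Z = U) on D(W)={2,4,5} D(Z)={1,2,4} D(U)={1,4,5}: W {2,4,5}->{2,4}; Z {1,2,4}->{1,2}; U {1,4,5}->{4,5} => REVISION
Constraint 3 (W != Z) on D(W)={2,4} D(Z)={1,2}: no change => not a revision
Constraint 4 (W < Z) on D(W)={2,4} D(Z)={1,2}: W {2,4}->{}; Z {1,2}->{} => REVISION
Total revisions = 3

Answer: 3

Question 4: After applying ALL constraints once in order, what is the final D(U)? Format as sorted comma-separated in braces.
Answer: {4,5}

Derivation:
Constraint 1 (Z < W) on D(Z)={1,2,4} D(W)={1,2,4,5}: W {1,2,4,5}->{2,4,5}
Constraint 2 (W + Z = U) on D(W)={2,4,5} D(Z)={1,2,4} D(U)={1,4,5}: W {2,4,5}->{2,4}; Z {1,2,4}->{1,2}; U {1,4,5}->{4,5}
Constraint 3 (W != Z) on D(W)={2,4} D(Z)={1,2}: no change
Constraint 4 (W < Z) on D(W)={2,4} D(Z)={1,2}: W {2,4}->{}; Z {1,2}->{}
So after all 4 constraints: D(U) = {4,5}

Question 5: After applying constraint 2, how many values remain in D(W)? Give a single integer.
Answer: 2

Derivation:
Constraint 1 (Z < W) on D(Z)={1,2,4} D(W)={1,2,4,5}: W {1,2,4,5}->{2,4,5}
Constraint 2 (W + Z = U) on D(W)={2,4,5} D(Z)={1,2,4} D(U)={1,4,5}: W {2,4,5}->{2,4}; Z {1,2,4}->{1,2}; U {1,4,5}->{4,5}
So after constraint 2: D(W)={2,4}, size = 2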